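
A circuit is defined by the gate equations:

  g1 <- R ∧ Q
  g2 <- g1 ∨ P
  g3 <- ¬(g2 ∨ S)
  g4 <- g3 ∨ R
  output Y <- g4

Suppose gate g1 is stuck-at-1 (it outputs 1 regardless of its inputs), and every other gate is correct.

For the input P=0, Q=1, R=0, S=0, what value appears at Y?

Propagate with g1 forced: g1=1 [stuck-at-1], g2=1, g3=0, g4=0.
So Y = 0. (Without the fault it would be 1.)

0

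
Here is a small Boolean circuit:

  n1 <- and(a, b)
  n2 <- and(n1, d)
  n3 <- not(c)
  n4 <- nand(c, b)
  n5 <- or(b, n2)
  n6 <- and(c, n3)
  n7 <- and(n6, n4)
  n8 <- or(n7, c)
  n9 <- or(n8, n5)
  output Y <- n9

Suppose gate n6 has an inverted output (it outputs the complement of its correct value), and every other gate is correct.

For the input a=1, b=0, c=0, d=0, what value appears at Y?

1

Propagate with n6 forced: n1=0, n2=0, n3=1, n4=1, n5=0, n6=1 [inverted output], n7=1, n8=1, n9=1.
So Y = 1. (Without the fault it would be 0.)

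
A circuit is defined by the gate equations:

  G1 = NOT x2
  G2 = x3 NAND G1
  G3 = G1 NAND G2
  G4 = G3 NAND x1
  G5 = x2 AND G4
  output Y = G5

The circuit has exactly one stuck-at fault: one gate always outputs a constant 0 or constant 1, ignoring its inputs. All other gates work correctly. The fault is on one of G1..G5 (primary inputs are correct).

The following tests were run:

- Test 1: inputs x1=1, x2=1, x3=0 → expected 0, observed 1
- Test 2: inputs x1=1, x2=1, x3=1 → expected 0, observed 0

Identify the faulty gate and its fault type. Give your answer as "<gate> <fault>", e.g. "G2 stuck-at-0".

G1 stuck-at-1

Fault-free values for test 1 (x1=1, x2=1, x3=0): G1=0, G2=1, G3=1, G4=0, G5=0, giving Y=0. Observed 1.
Test 1: faults giving observed 1 are {G1 stuck-at-1, G3 stuck-at-0, G4 stuck-at-1, G5 stuck-at-1}.
Test 2 (x1=1, x2=1, x3=1): fault-free G1=0, G2=1, G3=1, G4=0, G5=0 → 0; observed 0. Eliminates G3 stuck-at-0, G4 stuck-at-1, G5 stuck-at-1.
Only G1 stuck-at-1 is consistent with every test.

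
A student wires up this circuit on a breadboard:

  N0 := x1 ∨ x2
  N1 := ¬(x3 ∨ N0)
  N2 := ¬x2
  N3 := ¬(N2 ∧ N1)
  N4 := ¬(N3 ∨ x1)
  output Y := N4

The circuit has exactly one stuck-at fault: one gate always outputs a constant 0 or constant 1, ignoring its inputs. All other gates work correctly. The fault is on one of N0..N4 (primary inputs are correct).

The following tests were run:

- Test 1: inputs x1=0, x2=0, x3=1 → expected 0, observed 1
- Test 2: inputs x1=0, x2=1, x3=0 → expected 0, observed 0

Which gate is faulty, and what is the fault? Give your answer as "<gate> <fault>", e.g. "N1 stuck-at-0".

Fault-free values for test 1 (x1=0, x2=0, x3=1): N0=0, N1=0, N2=1, N3=1, N4=0, giving Y=0. Observed 1.
Test 1: faults giving observed 1 are {N1 stuck-at-1, N3 stuck-at-0, N4 stuck-at-1}.
Test 2 (x1=0, x2=1, x3=0): fault-free N0=1, N1=0, N2=0, N3=1, N4=0 → 0; observed 0. Eliminates N3 stuck-at-0, N4 stuck-at-1.
Only N1 stuck-at-1 is consistent with every test.

N1 stuck-at-1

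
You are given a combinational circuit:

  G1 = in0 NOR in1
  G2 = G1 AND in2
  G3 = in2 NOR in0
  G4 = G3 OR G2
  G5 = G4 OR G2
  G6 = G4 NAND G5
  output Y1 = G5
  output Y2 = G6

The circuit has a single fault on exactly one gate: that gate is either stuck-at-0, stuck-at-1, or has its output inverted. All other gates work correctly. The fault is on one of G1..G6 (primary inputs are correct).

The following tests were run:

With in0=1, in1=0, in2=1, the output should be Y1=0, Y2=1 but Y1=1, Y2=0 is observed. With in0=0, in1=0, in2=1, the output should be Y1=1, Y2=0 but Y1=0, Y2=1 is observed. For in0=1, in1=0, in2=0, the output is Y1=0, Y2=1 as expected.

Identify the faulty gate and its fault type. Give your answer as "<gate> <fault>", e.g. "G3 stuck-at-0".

Fault-free values for test 1 (in0=1, in1=0, in2=1): G1=0, G2=0, G3=0, G4=0, G5=0, G6=1, giving Y1=0, Y2=1. Observed Y1=1, Y2=0.
Test 1: faults giving observed Y1=1, Y2=0 are {G1 stuck-at-1, G1 inverted output, G2 stuck-at-1, G2 inverted output, G3 stuck-at-1, G3 inverted output, G4 stuck-at-1, G4 inverted output}.
Test 2 (in0=0, in1=0, in2=1): fault-free G1=1, G2=1, G3=0, G4=1, G5=1, G6=0 → Y1=1, Y2=0; observed Y1=0, Y2=1. Eliminates G1 stuck-at-1, G2 stuck-at-1, G3 stuck-at-1, G3 inverted output, G4 stuck-at-1, G4 inverted output.
Test 3 (in0=1, in1=0, in2=0): fault-free G1=0, G2=0, G3=0, G4=0, G5=0, G6=1 → Y1=0, Y2=1; observed Y1=0, Y2=1. Eliminates G2 inverted output.
Only G1 inverted output is consistent with every test.

G1 inverted output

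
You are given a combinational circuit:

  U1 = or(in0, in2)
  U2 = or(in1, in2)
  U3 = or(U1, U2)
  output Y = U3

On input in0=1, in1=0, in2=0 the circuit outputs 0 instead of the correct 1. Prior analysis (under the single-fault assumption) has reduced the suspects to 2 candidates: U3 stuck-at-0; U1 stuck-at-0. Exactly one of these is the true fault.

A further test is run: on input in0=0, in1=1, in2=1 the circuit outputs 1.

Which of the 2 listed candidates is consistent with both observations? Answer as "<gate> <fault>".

U1 stuck-at-0

Evaluate each candidate on input in0=0, in1=1, in2=1:
  U3 stuck-at-0: U1=1, U2=1, U3=0 [stuck-at-0] → 0 — eliminated
  U1 stuck-at-0: U1=0 [stuck-at-0], U2=1, U3=1 → 1 — matches
Only U1 stuck-at-0 reproduces the observed 1.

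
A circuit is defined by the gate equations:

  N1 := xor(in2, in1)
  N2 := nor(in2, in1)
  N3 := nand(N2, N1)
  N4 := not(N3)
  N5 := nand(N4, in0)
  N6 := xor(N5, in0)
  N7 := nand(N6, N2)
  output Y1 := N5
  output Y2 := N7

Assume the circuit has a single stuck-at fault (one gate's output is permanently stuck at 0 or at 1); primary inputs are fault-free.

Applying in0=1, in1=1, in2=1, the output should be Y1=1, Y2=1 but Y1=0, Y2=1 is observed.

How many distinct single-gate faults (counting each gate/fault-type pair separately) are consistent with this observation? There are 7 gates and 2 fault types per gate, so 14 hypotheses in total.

3

Fault-free: N1=0, N2=0, N3=1, N4=0, N5=1, N6=0, N7=1 → Y1=1, Y2=1. Observed Y1=0, Y2=1.
  N1 stuck-at-0: output Y1=1, Y2=1 ✗
  N1 stuck-at-1: output Y1=1, Y2=1 ✗
  N2 stuck-at-0: output Y1=1, Y2=1 ✗
  N2 stuck-at-1: output Y1=1, Y2=1 ✗
  N3 stuck-at-0: output Y1=0, Y2=1 ✓
  N3 stuck-at-1: output Y1=1, Y2=1 ✗
  N4 stuck-at-0: output Y1=1, Y2=1 ✗
  N4 stuck-at-1: output Y1=0, Y2=1 ✓
  N5 stuck-at-0: output Y1=0, Y2=1 ✓
  N5 stuck-at-1: output Y1=1, Y2=1 ✗
  N6 stuck-at-0: output Y1=1, Y2=1 ✗
  N6 stuck-at-1: output Y1=1, Y2=1 ✗
  N7 stuck-at-0: output Y1=1, Y2=0 ✗
  N7 stuck-at-1: output Y1=1, Y2=1 ✗
Consistent faults: {N3 stuck-at-0, N4 stuck-at-1, N5 stuck-at-0} — 3 in all.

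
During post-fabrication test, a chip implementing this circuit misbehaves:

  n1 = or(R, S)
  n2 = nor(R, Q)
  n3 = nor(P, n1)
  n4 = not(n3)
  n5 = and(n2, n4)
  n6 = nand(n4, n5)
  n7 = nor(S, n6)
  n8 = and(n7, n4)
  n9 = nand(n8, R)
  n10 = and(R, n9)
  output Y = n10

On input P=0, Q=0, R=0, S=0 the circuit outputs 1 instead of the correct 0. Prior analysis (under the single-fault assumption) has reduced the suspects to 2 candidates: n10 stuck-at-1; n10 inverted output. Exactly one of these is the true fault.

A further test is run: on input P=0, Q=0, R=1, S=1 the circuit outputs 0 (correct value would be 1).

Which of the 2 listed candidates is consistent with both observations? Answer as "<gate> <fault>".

Evaluate each candidate on input P=0, Q=0, R=1, S=1:
  n10 stuck-at-1: n1=1, n2=0, n3=0, n4=1, n5=0, n6=1, n7=0, n8=0, n9=1, n10=1 [stuck-at-1] → 1 — eliminated
  n10 inverted output: n1=1, n2=0, n3=0, n4=1, n5=0, n6=1, n7=0, n8=0, n9=1, n10=0 [inverted output] → 0 — matches
Only n10 inverted output reproduces the observed 0.

n10 inverted output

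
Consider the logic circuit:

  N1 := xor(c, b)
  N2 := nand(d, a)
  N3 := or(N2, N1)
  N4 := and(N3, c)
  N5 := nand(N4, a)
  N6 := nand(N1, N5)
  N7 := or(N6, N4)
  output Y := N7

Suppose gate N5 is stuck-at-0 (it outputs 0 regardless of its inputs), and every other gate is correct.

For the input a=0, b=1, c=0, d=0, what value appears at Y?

Propagate with N5 forced: N1=1, N2=1, N3=1, N4=0, N5=0 [stuck-at-0], N6=1, N7=1.
So Y = 1. (Without the fault it would be 0.)

1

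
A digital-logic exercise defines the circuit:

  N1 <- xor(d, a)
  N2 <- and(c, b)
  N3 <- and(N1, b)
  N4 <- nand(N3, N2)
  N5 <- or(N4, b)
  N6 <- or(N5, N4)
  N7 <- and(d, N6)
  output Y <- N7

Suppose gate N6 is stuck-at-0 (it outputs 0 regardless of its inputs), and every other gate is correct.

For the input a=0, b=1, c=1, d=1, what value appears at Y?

0

Propagate with N6 forced: N1=1, N2=1, N3=1, N4=0, N5=1, N6=0 [stuck-at-0], N7=0.
So Y = 0. (Without the fault it would be 1.)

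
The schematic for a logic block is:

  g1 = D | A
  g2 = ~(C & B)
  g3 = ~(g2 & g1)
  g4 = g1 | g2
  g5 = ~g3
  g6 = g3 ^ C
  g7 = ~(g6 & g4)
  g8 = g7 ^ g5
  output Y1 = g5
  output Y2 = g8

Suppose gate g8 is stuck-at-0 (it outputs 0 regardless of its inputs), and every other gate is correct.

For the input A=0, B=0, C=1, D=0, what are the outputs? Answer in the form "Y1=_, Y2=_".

Y1=0, Y2=0

Propagate with g8 forced: g1=0, g2=1, g3=1, g4=1, g5=0, g6=0, g7=1, g8=0 [stuck-at-0].
So the outputs are Y1=0, Y2=0. (Without the fault they would be Y1=0, Y2=1.)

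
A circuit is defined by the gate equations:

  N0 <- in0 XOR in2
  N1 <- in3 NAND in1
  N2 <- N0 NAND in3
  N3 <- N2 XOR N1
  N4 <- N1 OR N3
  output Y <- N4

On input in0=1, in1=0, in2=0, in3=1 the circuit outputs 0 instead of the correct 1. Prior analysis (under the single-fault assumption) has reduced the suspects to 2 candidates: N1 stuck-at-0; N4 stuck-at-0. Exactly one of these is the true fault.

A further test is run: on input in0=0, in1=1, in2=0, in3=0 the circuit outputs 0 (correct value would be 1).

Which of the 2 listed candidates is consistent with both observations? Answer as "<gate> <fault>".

Evaluate each candidate on input in0=0, in1=1, in2=0, in3=0:
  N1 stuck-at-0: N0=0, N1=0 [stuck-at-0], N2=1, N3=1, N4=1 → 1 — eliminated
  N4 stuck-at-0: N0=0, N1=1, N2=1, N3=0, N4=0 [stuck-at-0] → 0 — matches
Only N4 stuck-at-0 reproduces the observed 0.

N4 stuck-at-0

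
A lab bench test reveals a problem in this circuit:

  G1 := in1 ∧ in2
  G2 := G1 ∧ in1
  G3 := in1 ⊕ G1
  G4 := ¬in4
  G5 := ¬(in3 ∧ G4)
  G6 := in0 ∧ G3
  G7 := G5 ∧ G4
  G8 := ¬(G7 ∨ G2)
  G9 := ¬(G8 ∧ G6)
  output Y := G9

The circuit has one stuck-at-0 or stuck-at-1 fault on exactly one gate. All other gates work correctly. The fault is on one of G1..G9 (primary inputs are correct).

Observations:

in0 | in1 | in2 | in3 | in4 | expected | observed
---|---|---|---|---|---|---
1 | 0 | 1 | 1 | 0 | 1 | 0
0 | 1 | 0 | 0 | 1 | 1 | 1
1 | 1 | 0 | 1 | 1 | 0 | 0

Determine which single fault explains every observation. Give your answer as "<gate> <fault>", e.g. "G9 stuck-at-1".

G3 stuck-at-1

Fault-free values for test 1 (in0=1, in1=0, in2=1, in3=1, in4=0): G1=0, G2=0, G3=0, G4=1, G5=0, G6=0, G7=0, G8=1, G9=1, giving Y=1. Observed 0.
Test 1: faults giving observed 0 are {G1 stuck-at-1, G3 stuck-at-1, G6 stuck-at-1, G9 stuck-at-0}.
Test 2 (in0=0, in1=1, in2=0, in3=0, in4=1): fault-free G1=0, G2=0, G3=1, G4=0, G5=1, G6=0, G7=0, G8=1, G9=1 → 1; observed 1. Eliminates G6 stuck-at-1, G9 stuck-at-0.
Test 3 (in0=1, in1=1, in2=0, in3=1, in4=1): fault-free G1=0, G2=0, G3=1, G4=0, G5=1, G6=1, G7=0, G8=1, G9=0 → 0; observed 0. Eliminates G1 stuck-at-1.
Only G3 stuck-at-1 is consistent with every test.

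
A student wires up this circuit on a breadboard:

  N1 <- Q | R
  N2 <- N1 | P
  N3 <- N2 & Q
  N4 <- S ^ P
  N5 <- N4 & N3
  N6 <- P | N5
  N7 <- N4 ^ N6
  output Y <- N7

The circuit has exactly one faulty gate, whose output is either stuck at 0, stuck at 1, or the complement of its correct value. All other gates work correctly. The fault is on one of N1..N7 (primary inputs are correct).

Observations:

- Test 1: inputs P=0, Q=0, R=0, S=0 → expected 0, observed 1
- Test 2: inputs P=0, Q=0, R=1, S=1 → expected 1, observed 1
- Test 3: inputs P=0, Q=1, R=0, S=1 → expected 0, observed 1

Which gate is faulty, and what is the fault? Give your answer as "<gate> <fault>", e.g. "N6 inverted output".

N7 stuck-at-1

Fault-free values for test 1 (P=0, Q=0, R=0, S=0): N1=0, N2=0, N3=0, N4=0, N5=0, N6=0, N7=0, giving Y=0. Observed 1.
Test 1: faults giving observed 1 are {N4 stuck-at-1, N4 inverted output, N5 stuck-at-1, N5 inverted output, N6 stuck-at-1, N6 inverted output, N7 stuck-at-1, N7 inverted output}.
Test 2 (P=0, Q=0, R=1, S=1): fault-free N1=1, N2=1, N3=0, N4=1, N5=0, N6=0, N7=1 → 1; observed 1. Eliminates N4 inverted output, N5 stuck-at-1, N5 inverted output, N6 stuck-at-1, N6 inverted output, N7 inverted output.
Test 3 (P=0, Q=1, R=0, S=1): fault-free N1=1, N2=1, N3=1, N4=1, N5=1, N6=1, N7=0 → 0; observed 1. Eliminates N4 stuck-at-1.
Only N7 stuck-at-1 is consistent with every test.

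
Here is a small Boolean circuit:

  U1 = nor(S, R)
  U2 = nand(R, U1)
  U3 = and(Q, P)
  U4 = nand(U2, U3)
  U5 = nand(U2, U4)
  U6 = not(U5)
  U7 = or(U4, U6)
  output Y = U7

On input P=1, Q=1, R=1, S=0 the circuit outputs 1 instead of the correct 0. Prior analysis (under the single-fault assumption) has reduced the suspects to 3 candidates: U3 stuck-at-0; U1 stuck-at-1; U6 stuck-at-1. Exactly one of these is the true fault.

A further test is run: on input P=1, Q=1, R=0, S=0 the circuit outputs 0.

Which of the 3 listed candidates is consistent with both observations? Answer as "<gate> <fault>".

U1 stuck-at-1

Evaluate each candidate on input P=1, Q=1, R=0, S=0:
  U3 stuck-at-0: U1=1, U2=1, U3=0 [stuck-at-0], U4=1, U5=0, U6=1, U7=1 → 1 — eliminated
  U1 stuck-at-1: U1=1 [stuck-at-1], U2=1, U3=1, U4=0, U5=1, U6=0, U7=0 → 0 — matches
  U6 stuck-at-1: U1=1, U2=1, U3=1, U4=0, U5=1, U6=1 [stuck-at-1], U7=1 → 1 — eliminated
Only U1 stuck-at-1 reproduces the observed 0.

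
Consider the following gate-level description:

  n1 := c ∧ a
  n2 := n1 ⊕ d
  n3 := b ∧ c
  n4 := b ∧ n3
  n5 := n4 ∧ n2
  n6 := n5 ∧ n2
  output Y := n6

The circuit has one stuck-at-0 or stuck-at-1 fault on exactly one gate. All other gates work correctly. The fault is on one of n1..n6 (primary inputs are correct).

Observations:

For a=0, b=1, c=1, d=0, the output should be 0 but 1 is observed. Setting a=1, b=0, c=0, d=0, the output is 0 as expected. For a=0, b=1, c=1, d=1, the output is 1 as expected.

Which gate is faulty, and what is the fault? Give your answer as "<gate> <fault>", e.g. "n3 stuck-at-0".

n2 stuck-at-1

Fault-free values for test 1 (a=0, b=1, c=1, d=0): n1=0, n2=0, n3=1, n4=1, n5=0, n6=0, giving Y=0. Observed 1.
Test 1: faults giving observed 1 are {n1 stuck-at-1, n2 stuck-at-1, n6 stuck-at-1}.
Test 2 (a=1, b=0, c=0, d=0): fault-free n1=0, n2=0, n3=0, n4=0, n5=0, n6=0 → 0; observed 0. Eliminates n6 stuck-at-1.
Test 3 (a=0, b=1, c=1, d=1): fault-free n1=0, n2=1, n3=1, n4=1, n5=1, n6=1 → 1; observed 1. Eliminates n1 stuck-at-1.
Only n2 stuck-at-1 is consistent with every test.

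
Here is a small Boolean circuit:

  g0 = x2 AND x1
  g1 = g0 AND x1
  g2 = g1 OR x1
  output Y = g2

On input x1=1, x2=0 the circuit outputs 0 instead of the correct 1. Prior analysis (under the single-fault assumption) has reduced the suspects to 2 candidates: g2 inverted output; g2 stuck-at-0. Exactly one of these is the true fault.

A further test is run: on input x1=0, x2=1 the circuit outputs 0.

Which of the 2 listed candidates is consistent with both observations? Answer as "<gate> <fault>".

Evaluate each candidate on input x1=0, x2=1:
  g2 inverted output: g0=0, g1=0, g2=1 [inverted output] → 1 — eliminated
  g2 stuck-at-0: g0=0, g1=0, g2=0 [stuck-at-0] → 0 — matches
Only g2 stuck-at-0 reproduces the observed 0.

g2 stuck-at-0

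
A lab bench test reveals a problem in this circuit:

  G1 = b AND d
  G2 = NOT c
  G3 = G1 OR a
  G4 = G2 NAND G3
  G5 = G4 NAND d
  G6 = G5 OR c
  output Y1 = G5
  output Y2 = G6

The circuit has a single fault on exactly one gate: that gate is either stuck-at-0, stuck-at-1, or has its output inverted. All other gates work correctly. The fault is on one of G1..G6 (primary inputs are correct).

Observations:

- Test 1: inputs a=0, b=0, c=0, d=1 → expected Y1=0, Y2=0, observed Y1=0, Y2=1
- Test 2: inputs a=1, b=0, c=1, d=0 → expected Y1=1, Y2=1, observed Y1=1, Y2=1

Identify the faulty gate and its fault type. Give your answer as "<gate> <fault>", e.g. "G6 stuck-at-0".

Fault-free values for test 1 (a=0, b=0, c=0, d=1): G1=0, G2=1, G3=0, G4=1, G5=0, G6=0, giving Y1=0, Y2=0. Observed Y1=0, Y2=1.
Test 1: faults giving observed Y1=0, Y2=1 are {G6 stuck-at-1, G6 inverted output}.
Test 2 (a=1, b=0, c=1, d=0): fault-free G1=0, G2=0, G3=1, G4=1, G5=1, G6=1 → Y1=1, Y2=1; observed Y1=1, Y2=1. Eliminates G6 inverted output.
Only G6 stuck-at-1 is consistent with every test.

G6 stuck-at-1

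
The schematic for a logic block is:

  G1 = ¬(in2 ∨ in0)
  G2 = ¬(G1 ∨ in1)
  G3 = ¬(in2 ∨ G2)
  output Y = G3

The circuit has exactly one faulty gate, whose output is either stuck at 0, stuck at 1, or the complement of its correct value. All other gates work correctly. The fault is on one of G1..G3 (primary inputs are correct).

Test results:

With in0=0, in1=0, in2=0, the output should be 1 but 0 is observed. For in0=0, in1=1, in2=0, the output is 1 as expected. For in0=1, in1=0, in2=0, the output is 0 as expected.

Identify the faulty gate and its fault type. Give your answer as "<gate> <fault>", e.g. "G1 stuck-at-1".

G1 stuck-at-0

Fault-free values for test 1 (in0=0, in1=0, in2=0): G1=1, G2=0, G3=1, giving Y=1. Observed 0.
Test 1: faults giving observed 0 are {G1 stuck-at-0, G1 inverted output, G2 stuck-at-1, G2 inverted output, G3 stuck-at-0, G3 inverted output}.
Test 2 (in0=0, in1=1, in2=0): fault-free G1=1, G2=0, G3=1 → 1; observed 1. Eliminates G2 stuck-at-1, G2 inverted output, G3 stuck-at-0, G3 inverted output.
Test 3 (in0=1, in1=0, in2=0): fault-free G1=0, G2=1, G3=0 → 0; observed 0. Eliminates G1 inverted output.
Only G1 stuck-at-0 is consistent with every test.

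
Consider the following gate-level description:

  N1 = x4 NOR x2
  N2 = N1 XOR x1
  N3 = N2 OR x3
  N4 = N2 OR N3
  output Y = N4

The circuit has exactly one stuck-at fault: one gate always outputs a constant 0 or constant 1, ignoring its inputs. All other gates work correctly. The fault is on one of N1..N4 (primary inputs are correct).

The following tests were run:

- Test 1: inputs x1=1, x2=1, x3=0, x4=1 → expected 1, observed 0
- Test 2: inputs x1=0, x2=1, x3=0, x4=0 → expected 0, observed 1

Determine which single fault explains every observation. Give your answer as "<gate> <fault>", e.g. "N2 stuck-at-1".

N1 stuck-at-1

Fault-free values for test 1 (x1=1, x2=1, x3=0, x4=1): N1=0, N2=1, N3=1, N4=1, giving Y=1. Observed 0.
Test 1: faults giving observed 0 are {N1 stuck-at-1, N2 stuck-at-0, N4 stuck-at-0}.
Test 2 (x1=0, x2=1, x3=0, x4=0): fault-free N1=0, N2=0, N3=0, N4=0 → 0; observed 1. Eliminates N2 stuck-at-0, N4 stuck-at-0.
Only N1 stuck-at-1 is consistent with every test.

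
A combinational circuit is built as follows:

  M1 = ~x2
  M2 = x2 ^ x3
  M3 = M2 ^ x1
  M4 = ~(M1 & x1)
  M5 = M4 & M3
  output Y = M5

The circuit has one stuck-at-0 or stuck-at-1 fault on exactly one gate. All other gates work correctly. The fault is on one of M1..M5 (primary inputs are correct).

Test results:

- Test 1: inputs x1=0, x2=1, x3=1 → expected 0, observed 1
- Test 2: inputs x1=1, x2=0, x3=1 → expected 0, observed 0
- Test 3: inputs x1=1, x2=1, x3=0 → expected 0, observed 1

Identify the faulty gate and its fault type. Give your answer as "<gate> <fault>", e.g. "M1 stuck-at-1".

M3 stuck-at-1

Fault-free values for test 1 (x1=0, x2=1, x3=1): M1=0, M2=0, M3=0, M4=1, M5=0, giving Y=0. Observed 1.
Test 1: faults giving observed 1 are {M2 stuck-at-1, M3 stuck-at-1, M5 stuck-at-1}.
Test 2 (x1=1, x2=0, x3=1): fault-free M1=1, M2=1, M3=0, M4=0, M5=0 → 0; observed 0. Eliminates M5 stuck-at-1.
Test 3 (x1=1, x2=1, x3=0): fault-free M1=0, M2=1, M3=0, M4=1, M5=0 → 0; observed 1. Eliminates M2 stuck-at-1.
Only M3 stuck-at-1 is consistent with every test.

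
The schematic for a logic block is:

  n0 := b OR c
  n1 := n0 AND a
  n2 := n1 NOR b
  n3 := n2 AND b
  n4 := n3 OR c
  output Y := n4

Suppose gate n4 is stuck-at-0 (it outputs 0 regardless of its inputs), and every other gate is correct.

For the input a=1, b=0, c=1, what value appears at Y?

Propagate with n4 forced: n0=1, n1=1, n2=0, n3=0, n4=0 [stuck-at-0].
So Y = 0. (Without the fault it would be 1.)

0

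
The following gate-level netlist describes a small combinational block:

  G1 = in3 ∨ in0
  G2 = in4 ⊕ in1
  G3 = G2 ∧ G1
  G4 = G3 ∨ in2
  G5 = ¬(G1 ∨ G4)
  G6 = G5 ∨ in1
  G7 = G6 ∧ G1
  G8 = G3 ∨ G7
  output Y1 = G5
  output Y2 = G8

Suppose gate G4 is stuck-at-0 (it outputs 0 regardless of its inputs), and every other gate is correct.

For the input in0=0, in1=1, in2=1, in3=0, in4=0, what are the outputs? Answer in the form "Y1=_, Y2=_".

Propagate with G4 forced: G1=0, G2=1, G3=0, G4=0 [stuck-at-0], G5=1, G6=1, G7=0, G8=0.
So the outputs are Y1=1, Y2=0. (Without the fault they would be Y1=0, Y2=0.)

Y1=1, Y2=0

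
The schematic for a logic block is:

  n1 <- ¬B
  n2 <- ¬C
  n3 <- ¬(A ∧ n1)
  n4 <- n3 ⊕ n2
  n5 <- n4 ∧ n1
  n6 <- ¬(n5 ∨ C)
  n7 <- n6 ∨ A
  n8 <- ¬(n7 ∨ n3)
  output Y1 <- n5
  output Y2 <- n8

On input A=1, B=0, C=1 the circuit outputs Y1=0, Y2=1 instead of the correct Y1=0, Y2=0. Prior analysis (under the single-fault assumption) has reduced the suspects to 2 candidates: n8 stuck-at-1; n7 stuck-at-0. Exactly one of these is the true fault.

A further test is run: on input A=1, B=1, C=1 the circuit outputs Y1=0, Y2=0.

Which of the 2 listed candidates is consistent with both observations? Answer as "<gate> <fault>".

n7 stuck-at-0

Evaluate each candidate on input A=1, B=1, C=1:
  n8 stuck-at-1: n1=0, n2=0, n3=1, n4=1, n5=0, n6=0, n7=1, n8=1 [stuck-at-1] → Y1=0, Y2=1 — eliminated
  n7 stuck-at-0: n1=0, n2=0, n3=1, n4=1, n5=0, n6=0, n7=0 [stuck-at-0], n8=0 → Y1=0, Y2=0 — matches
Only n7 stuck-at-0 reproduces the observed Y1=0, Y2=0.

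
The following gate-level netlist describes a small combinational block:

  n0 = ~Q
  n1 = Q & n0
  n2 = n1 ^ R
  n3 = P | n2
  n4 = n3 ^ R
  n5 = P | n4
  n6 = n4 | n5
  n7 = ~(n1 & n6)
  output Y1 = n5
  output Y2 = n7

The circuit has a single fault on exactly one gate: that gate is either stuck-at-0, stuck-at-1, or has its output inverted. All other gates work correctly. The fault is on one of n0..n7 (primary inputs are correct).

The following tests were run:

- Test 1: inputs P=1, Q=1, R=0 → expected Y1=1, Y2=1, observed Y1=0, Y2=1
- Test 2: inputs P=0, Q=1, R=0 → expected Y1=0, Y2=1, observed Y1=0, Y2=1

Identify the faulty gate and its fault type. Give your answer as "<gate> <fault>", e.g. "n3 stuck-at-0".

Fault-free values for test 1 (P=1, Q=1, R=0): n0=0, n1=0, n2=0, n3=1, n4=1, n5=1, n6=1, n7=1, giving Y1=1, Y2=1. Observed Y1=0, Y2=1.
Test 1: faults giving observed Y1=0, Y2=1 are {n5 stuck-at-0, n5 inverted output}.
Test 2 (P=0, Q=1, R=0): fault-free n0=0, n1=0, n2=0, n3=0, n4=0, n5=0, n6=0, n7=1 → Y1=0, Y2=1; observed Y1=0, Y2=1. Eliminates n5 inverted output.
Only n5 stuck-at-0 is consistent with every test.

n5 stuck-at-0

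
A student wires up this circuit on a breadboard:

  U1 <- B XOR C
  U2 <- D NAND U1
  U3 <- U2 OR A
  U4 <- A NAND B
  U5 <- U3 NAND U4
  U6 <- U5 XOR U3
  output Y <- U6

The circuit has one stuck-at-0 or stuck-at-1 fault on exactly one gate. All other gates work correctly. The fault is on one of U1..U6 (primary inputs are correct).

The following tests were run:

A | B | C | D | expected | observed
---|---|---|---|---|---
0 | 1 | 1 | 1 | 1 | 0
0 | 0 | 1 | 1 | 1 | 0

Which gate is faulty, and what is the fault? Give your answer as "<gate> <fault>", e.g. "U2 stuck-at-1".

U6 stuck-at-0

Fault-free values for test 1 (A=0, B=1, C=1, D=1): U1=0, U2=1, U3=1, U4=1, U5=0, U6=1, giving Y=1. Observed 0.
Test 1: faults giving observed 0 are {U4 stuck-at-0, U5 stuck-at-1, U6 stuck-at-0}.
Test 2 (A=0, B=0, C=1, D=1): fault-free U1=1, U2=0, U3=0, U4=1, U5=1, U6=1 → 1; observed 0. Eliminates U4 stuck-at-0, U5 stuck-at-1.
Only U6 stuck-at-0 is consistent with every test.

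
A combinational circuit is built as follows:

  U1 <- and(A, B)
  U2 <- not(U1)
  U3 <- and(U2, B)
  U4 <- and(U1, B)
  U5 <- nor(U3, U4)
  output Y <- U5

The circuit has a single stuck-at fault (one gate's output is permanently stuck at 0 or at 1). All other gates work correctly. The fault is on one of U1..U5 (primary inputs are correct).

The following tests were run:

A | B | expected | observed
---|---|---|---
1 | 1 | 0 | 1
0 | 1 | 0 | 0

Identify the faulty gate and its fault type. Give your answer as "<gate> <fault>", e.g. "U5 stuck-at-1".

U4 stuck-at-0

Fault-free values for test 1 (A=1, B=1): U1=1, U2=0, U3=0, U4=1, U5=0, giving Y=0. Observed 1.
Test 1: faults giving observed 1 are {U4 stuck-at-0, U5 stuck-at-1}.
Test 2 (A=0, B=1): fault-free U1=0, U2=1, U3=1, U4=0, U5=0 → 0; observed 0. Eliminates U5 stuck-at-1.
Only U4 stuck-at-0 is consistent with every test.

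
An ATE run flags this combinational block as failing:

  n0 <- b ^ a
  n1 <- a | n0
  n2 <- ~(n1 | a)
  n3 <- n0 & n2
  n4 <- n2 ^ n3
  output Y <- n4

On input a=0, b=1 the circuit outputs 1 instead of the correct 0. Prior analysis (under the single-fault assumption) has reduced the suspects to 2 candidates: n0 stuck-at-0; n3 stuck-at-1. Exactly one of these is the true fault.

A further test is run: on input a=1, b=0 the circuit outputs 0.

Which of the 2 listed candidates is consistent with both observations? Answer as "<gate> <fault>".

n0 stuck-at-0

Evaluate each candidate on input a=1, b=0:
  n0 stuck-at-0: n0=0 [stuck-at-0], n1=1, n2=0, n3=0, n4=0 → 0 — matches
  n3 stuck-at-1: n0=1, n1=1, n2=0, n3=1 [stuck-at-1], n4=1 → 1 — eliminated
Only n0 stuck-at-0 reproduces the observed 0.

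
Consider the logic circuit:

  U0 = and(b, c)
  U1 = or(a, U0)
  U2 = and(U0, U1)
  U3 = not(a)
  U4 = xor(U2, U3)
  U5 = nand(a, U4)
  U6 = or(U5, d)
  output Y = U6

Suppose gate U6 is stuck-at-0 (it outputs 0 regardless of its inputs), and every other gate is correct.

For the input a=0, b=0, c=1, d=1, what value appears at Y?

0

Propagate with U6 forced: U0=0, U1=0, U2=0, U3=1, U4=1, U5=1, U6=0 [stuck-at-0].
So Y = 0. (Without the fault it would be 1.)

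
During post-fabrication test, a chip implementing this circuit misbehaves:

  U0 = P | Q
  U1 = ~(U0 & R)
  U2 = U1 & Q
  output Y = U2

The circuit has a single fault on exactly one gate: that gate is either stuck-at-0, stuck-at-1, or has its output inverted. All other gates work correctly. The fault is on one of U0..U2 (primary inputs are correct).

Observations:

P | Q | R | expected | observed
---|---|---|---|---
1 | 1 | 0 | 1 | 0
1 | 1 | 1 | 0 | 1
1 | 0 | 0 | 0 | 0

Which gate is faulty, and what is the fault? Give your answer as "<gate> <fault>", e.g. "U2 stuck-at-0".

U1 inverted output

Fault-free values for test 1 (P=1, Q=1, R=0): U0=1, U1=1, U2=1, giving Y=1. Observed 0.
Test 1: faults giving observed 0 are {U1 stuck-at-0, U1 inverted output, U2 stuck-at-0, U2 inverted output}.
Test 2 (P=1, Q=1, R=1): fault-free U0=1, U1=0, U2=0 → 0; observed 1. Eliminates U1 stuck-at-0, U2 stuck-at-0.
Test 3 (P=1, Q=0, R=0): fault-free U0=1, U1=1, U2=0 → 0; observed 0. Eliminates U2 inverted output.
Only U1 inverted output is consistent with every test.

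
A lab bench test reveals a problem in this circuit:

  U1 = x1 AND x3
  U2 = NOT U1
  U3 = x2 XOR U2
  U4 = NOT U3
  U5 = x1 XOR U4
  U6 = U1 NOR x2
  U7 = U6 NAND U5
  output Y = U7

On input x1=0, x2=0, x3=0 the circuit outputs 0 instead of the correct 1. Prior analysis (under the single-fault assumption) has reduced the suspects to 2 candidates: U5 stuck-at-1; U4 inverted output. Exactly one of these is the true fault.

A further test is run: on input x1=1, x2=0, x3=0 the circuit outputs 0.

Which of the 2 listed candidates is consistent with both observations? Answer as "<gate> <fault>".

Evaluate each candidate on input x1=1, x2=0, x3=0:
  U5 stuck-at-1: U1=0, U2=1, U3=1, U4=0, U5=1 [stuck-at-1], U6=1, U7=0 → 0 — matches
  U4 inverted output: U1=0, U2=1, U3=1, U4=1 [inverted output], U5=0, U6=1, U7=1 → 1 — eliminated
Only U5 stuck-at-1 reproduces the observed 0.

U5 stuck-at-1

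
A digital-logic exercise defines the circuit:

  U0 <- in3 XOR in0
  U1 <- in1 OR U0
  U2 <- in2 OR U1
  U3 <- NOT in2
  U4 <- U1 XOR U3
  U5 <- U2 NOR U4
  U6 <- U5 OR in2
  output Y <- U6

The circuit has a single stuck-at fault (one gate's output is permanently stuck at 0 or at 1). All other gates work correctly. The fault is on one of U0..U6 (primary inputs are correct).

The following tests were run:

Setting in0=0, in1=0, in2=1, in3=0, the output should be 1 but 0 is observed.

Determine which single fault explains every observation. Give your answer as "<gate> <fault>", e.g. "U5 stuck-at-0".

Fault-free values for test 1 (in0=0, in1=0, in2=1, in3=0): U0=0, U1=0, U2=1, U3=0, U4=0, U5=0, U6=1, giving Y=1. Observed 0.
Test 1: faults giving observed 0 are {U6 stuck-at-0}.
Only U6 stuck-at-0 is consistent with every test.

U6 stuck-at-0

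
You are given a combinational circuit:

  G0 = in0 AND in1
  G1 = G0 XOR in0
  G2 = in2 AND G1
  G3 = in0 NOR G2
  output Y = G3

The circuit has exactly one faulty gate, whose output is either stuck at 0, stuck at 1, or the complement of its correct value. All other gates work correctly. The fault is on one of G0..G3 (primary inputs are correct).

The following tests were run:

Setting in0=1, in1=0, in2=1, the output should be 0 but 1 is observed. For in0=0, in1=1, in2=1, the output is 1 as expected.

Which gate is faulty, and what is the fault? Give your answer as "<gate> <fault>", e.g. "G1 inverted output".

G3 stuck-at-1

Fault-free values for test 1 (in0=1, in1=0, in2=1): G0=0, G1=1, G2=1, G3=0, giving Y=0. Observed 1.
Test 1: faults giving observed 1 are {G3 stuck-at-1, G3 inverted output}.
Test 2 (in0=0, in1=1, in2=1): fault-free G0=0, G1=0, G2=0, G3=1 → 1; observed 1. Eliminates G3 inverted output.
Only G3 stuck-at-1 is consistent with every test.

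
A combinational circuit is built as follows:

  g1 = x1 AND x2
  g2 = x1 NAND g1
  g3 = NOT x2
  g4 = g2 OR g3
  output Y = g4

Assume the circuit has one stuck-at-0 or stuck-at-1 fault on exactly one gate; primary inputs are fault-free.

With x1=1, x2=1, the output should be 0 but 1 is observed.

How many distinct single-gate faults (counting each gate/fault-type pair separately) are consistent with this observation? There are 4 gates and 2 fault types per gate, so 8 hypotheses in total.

4

Fault-free: g1=1, g2=0, g3=0, g4=0 → 0. Observed 1.
  g1 stuck-at-0: output 1 ✓
  g1 stuck-at-1: output 0 ✗
  g2 stuck-at-0: output 0 ✗
  g2 stuck-at-1: output 1 ✓
  g3 stuck-at-0: output 0 ✗
  g3 stuck-at-1: output 1 ✓
  g4 stuck-at-0: output 0 ✗
  g4 stuck-at-1: output 1 ✓
Consistent faults: {g1 stuck-at-0, g2 stuck-at-1, g3 stuck-at-1, g4 stuck-at-1} — 4 in all.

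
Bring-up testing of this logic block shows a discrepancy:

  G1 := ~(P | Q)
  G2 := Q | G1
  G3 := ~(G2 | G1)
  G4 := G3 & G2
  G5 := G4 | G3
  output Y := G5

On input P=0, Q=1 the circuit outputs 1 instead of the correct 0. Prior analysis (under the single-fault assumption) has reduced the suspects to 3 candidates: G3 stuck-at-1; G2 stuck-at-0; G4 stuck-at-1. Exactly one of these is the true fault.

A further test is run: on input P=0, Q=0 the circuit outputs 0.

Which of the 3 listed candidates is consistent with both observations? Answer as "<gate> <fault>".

G2 stuck-at-0

Evaluate each candidate on input P=0, Q=0:
  G3 stuck-at-1: G1=1, G2=1, G3=1 [stuck-at-1], G4=1, G5=1 → 1 — eliminated
  G2 stuck-at-0: G1=1, G2=0 [stuck-at-0], G3=0, G4=0, G5=0 → 0 — matches
  G4 stuck-at-1: G1=1, G2=1, G3=0, G4=1 [stuck-at-1], G5=1 → 1 — eliminated
Only G2 stuck-at-0 reproduces the observed 0.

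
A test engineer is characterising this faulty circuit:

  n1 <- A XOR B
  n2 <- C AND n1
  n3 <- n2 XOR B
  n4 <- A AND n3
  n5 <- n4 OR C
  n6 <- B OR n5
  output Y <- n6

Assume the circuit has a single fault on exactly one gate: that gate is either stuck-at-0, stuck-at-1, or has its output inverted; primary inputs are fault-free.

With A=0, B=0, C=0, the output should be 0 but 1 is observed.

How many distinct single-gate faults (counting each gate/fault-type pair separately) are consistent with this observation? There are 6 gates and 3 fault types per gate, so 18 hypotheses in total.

Fault-free: n1=0, n2=0, n3=0, n4=0, n5=0, n6=0 → 0. Observed 1.
  n1: none of the 3 fault types match ✗
  n2: none of the 3 fault types match ✗
  n3: none of the 3 fault types match ✗
  n4: stuck-at-1, inverted output ✓; others ✗
  n5: stuck-at-1, inverted output ✓; others ✗
  n6: stuck-at-1, inverted output ✓; others ✗
Consistent faults: {n4 stuck-at-1, n4 inverted output, n5 stuck-at-1, n5 inverted output, n6 stuck-at-1, n6 inverted output} — 6 in all.

6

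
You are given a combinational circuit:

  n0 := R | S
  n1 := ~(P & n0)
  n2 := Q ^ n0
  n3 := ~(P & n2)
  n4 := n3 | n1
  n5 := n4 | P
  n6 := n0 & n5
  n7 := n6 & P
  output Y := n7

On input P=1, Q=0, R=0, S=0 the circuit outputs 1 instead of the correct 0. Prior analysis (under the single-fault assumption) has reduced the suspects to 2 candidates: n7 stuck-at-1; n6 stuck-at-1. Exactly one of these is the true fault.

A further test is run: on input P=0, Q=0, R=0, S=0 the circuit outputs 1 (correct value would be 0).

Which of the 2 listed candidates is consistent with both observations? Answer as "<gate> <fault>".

n7 stuck-at-1

Evaluate each candidate on input P=0, Q=0, R=0, S=0:
  n7 stuck-at-1: n0=0, n1=1, n2=0, n3=1, n4=1, n5=1, n6=0, n7=1 [stuck-at-1] → 1 — matches
  n6 stuck-at-1: n0=0, n1=1, n2=0, n3=1, n4=1, n5=1, n6=1 [stuck-at-1], n7=0 → 0 — eliminated
Only n7 stuck-at-1 reproduces the observed 1.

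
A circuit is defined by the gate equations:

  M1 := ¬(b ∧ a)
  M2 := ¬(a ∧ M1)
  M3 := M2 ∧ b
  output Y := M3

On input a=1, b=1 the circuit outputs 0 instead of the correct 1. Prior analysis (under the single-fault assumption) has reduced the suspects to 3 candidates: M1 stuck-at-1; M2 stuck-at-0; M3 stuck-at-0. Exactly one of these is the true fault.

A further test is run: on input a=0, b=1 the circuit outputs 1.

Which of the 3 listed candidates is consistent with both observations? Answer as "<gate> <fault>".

M1 stuck-at-1

Evaluate each candidate on input a=0, b=1:
  M1 stuck-at-1: M1=1 [stuck-at-1], M2=1, M3=1 → 1 — matches
  M2 stuck-at-0: M1=1, M2=0 [stuck-at-0], M3=0 → 0 — eliminated
  M3 stuck-at-0: M1=1, M2=1, M3=0 [stuck-at-0] → 0 — eliminated
Only M1 stuck-at-1 reproduces the observed 1.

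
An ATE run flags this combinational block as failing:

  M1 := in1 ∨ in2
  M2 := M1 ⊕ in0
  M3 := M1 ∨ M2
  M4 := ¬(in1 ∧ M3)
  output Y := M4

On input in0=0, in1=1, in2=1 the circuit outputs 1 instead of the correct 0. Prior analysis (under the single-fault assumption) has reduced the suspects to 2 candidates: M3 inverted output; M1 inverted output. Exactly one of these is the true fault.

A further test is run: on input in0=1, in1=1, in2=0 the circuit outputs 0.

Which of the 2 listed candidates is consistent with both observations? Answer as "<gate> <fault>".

Evaluate each candidate on input in0=1, in1=1, in2=0:
  M3 inverted output: M1=1, M2=0, M3=0 [inverted output], M4=1 → 1 — eliminated
  M1 inverted output: M1=0 [inverted output], M2=1, M3=1, M4=0 → 0 — matches
Only M1 inverted output reproduces the observed 0.

M1 inverted output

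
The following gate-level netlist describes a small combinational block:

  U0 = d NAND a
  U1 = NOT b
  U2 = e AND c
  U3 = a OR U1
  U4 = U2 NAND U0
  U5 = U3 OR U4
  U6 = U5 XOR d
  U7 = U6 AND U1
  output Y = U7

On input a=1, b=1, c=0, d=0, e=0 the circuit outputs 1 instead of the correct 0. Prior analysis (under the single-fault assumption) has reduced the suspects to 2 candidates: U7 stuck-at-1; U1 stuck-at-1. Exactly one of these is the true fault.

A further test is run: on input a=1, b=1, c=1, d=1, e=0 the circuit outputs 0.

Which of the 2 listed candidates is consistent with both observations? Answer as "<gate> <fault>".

Evaluate each candidate on input a=1, b=1, c=1, d=1, e=0:
  U7 stuck-at-1: U0=0, U1=0, U2=0, U3=1, U4=1, U5=1, U6=0, U7=1 [stuck-at-1] → 1 — eliminated
  U1 stuck-at-1: U0=0, U1=1 [stuck-at-1], U2=0, U3=1, U4=1, U5=1, U6=0, U7=0 → 0 — matches
Only U1 stuck-at-1 reproduces the observed 0.

U1 stuck-at-1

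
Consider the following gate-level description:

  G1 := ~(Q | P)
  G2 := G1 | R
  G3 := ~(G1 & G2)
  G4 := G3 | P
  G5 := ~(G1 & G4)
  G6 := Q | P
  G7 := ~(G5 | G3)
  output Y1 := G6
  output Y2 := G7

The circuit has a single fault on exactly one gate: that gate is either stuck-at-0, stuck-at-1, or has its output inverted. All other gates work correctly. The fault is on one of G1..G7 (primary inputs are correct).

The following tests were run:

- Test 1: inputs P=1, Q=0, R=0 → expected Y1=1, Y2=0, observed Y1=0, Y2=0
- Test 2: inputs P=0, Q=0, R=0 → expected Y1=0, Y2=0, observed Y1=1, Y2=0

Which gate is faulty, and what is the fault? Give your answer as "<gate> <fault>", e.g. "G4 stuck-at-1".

G6 inverted output

Fault-free values for test 1 (P=1, Q=0, R=0): G1=0, G2=0, G3=1, G4=1, G5=1, G6=1, G7=0, giving Y1=1, Y2=0. Observed Y1=0, Y2=0.
Test 1: faults giving observed Y1=0, Y2=0 are {G6 stuck-at-0, G6 inverted output}.
Test 2 (P=0, Q=0, R=0): fault-free G1=1, G2=1, G3=0, G4=0, G5=1, G6=0, G7=0 → Y1=0, Y2=0; observed Y1=1, Y2=0. Eliminates G6 stuck-at-0.
Only G6 inverted output is consistent with every test.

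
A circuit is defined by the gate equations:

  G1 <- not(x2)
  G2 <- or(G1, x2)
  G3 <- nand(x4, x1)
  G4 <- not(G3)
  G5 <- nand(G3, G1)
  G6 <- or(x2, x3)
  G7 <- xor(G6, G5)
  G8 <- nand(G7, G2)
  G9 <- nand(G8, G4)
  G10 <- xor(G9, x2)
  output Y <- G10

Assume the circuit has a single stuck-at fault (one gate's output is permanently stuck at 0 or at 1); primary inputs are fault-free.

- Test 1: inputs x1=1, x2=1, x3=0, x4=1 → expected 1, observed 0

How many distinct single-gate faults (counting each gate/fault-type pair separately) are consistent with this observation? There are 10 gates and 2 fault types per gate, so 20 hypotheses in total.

8

Fault-free: G1=0, G2=1, G3=0, G4=1, G5=1, G6=1, G7=0, G8=1, G9=0, G10=1 → 1. Observed 0.
  G1: none of the 2 fault types match ✗
  G2: none of the 2 fault types match ✗
  G3: stuck-at-1 ✓; others ✗
  G4: stuck-at-0 ✓; others ✗
  G5: stuck-at-0 ✓; others ✗
  G6: stuck-at-0 ✓; others ✗
  G7: stuck-at-1 ✓; others ✗
  G8: stuck-at-0 ✓; others ✗
  G9: stuck-at-1 ✓; others ✗
  G10: stuck-at-0 ✓; others ✗
Consistent faults: {G3 stuck-at-1, G4 stuck-at-0, G5 stuck-at-0, G6 stuck-at-0, G7 stuck-at-1, G8 stuck-at-0, G9 stuck-at-1, G10 stuck-at-0} — 8 in all.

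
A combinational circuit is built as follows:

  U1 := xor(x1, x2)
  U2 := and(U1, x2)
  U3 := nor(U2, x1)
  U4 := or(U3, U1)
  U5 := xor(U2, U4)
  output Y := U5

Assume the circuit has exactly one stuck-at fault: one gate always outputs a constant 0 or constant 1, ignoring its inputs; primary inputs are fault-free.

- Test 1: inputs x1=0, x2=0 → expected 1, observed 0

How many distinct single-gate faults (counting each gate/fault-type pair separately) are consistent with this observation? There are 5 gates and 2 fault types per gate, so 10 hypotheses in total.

Fault-free: U1=0, U2=0, U3=1, U4=1, U5=1 → 1. Observed 0.
  U1 stuck-at-0: output 1 ✗
  U1 stuck-at-1: output 1 ✗
  U2 stuck-at-0: output 1 ✗
  U2 stuck-at-1: output 1 ✗
  U3 stuck-at-0: output 0 ✓
  U3 stuck-at-1: output 1 ✗
  U4 stuck-at-0: output 0 ✓
  U4 stuck-at-1: output 1 ✗
  U5 stuck-at-0: output 0 ✓
  U5 stuck-at-1: output 1 ✗
Consistent faults: {U3 stuck-at-0, U4 stuck-at-0, U5 stuck-at-0} — 3 in all.

3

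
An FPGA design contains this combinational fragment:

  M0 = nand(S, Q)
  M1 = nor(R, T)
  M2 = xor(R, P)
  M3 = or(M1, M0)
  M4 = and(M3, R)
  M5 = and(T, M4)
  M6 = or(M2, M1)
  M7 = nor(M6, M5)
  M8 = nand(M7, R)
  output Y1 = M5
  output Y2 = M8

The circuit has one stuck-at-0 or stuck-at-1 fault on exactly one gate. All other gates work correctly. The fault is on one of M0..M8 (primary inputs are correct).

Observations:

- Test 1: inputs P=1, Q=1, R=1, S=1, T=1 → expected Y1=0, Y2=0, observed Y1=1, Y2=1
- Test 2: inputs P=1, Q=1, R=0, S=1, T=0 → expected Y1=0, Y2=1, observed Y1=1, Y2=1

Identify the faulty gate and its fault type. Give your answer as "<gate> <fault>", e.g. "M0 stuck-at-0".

M5 stuck-at-1

Fault-free values for test 1 (P=1, Q=1, R=1, S=1, T=1): M0=0, M1=0, M2=0, M3=0, M4=0, M5=0, M6=0, M7=1, M8=0, giving Y1=0, Y2=0. Observed Y1=1, Y2=1.
Test 1: faults giving observed Y1=1, Y2=1 are {M0 stuck-at-1, M1 stuck-at-1, M3 stuck-at-1, M4 stuck-at-1, M5 stuck-at-1}.
Test 2 (P=1, Q=1, R=0, S=1, T=0): fault-free M0=0, M1=1, M2=1, M3=1, M4=0, M5=0, M6=1, M7=0, M8=1 → Y1=0, Y2=1; observed Y1=1, Y2=1. Eliminates M0 stuck-at-1, M1 stuck-at-1, M3 stuck-at-1, M4 stuck-at-1.
Only M5 stuck-at-1 is consistent with every test.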